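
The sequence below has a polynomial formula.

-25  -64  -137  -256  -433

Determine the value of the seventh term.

-1009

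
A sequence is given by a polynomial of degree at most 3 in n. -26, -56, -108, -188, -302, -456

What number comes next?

-656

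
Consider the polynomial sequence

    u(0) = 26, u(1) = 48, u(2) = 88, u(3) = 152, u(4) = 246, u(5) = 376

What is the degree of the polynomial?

D1: 22, 40, 64, 94, 130
D2: 18, 24, 30, 36
D3: 6, 6, 6
The third differences are constant, so the polynomial has degree 3.

3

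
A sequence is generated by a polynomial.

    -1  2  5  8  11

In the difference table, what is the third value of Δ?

3

First differences: 3, 3, 3, 3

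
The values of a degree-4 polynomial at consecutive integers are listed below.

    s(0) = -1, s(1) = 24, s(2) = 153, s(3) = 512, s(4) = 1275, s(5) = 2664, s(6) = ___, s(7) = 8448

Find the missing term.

Using the first 6 terms:
First differences: 25, 129, 359, 763, 1389
Second differences: 104, 230, 404, 626
Third differences: 126, 174, 222
Fourth differences: 48, 48
Constant fourth difference = 48.
Extend forward: 222 + 48 = 270;  626 + 270 = 896;  1389 + 896 = 2285;  2664 + 2285 = 4949

4949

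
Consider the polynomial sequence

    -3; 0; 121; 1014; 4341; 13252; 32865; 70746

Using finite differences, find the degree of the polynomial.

5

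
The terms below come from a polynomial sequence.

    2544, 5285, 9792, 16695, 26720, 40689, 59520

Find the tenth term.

First differences: 2741, 4507, 6903, 10025, 13969, 18831
Second differences: 1766, 2396, 3122, 3944, 4862
Third differences: 630, 726, 822, 918
Fourth differences: 96, 96, 96
The fourth differences are constant (96).
918 + 96 = 1014;  4862 + 1014 = 5876;  18831 + 5876 = 24707;  59520 + 24707 = 84227
1014 + 96 = 1110;  5876 + 1110 = 6986;  24707 + 6986 = 31693;  84227 + 31693 = 115920
1110 + 96 = 1206;  6986 + 1206 = 8192;  31693 + 8192 = 39885;  115920 + 39885 = 155805

155805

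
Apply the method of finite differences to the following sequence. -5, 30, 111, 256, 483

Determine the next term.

810

Δ: 35, 81, 145, 227
Δ²: 46, 64, 82
Δ³: 18, 18
The third differences are constant (18).
82 + 18 = 100;  227 + 100 = 327;  483 + 327 = 810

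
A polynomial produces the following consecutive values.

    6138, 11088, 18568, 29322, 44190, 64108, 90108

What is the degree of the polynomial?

4

First differences: 4950, 7480, 10754, 14868, 19918, 26000
Second differences: 2530, 3274, 4114, 5050, 6082
Third differences: 744, 840, 936, 1032
Fourth differences: 96, 96, 96
The fourth differences are constant, so the polynomial has degree 4.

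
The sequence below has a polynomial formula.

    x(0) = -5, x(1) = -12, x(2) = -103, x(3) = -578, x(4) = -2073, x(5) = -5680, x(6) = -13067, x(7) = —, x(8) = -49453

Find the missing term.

-26598

Using the first 7 terms:
Δ: -7  -91  -475  -1495  -3607  -7387
Δ²: -84  -384  -1020  -2112  -3780
Δ³: -300  -636  -1092  -1668
Δ⁴: -336  -456  -576
Δ⁵: -120  -120
Constant fifth difference = -120.
Extend forward: -576 − 120 = -696;  -1668 − 696 = -2364;  -3780 − 2364 = -6144;  -7387 − 6144 = -13531;  -13067 − 13531 = -26598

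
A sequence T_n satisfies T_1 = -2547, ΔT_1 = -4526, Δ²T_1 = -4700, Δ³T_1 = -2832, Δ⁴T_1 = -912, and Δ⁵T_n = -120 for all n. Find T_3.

-16299

Build the table forward from the leading diagonal:
D5: -120  -120  -120
D4: -912  -1032  -1152
D3: -2832  -3744  -4776
D2: -4700  -7532  -11276
D1: -4526  -9226  -16758
T: -2547  -7073  -16299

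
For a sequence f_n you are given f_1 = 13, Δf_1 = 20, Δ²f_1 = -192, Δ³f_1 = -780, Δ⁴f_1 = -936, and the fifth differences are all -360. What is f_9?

-134563

Build the table forward from the leading diagonal:
D5: -360  -360  -360  -360  -360  -360  -360  -360  -360
D4: -936  -1296  -1656  -2016  -2376  -2736  -3096  -3456  -3816
D3: -780  -1716  -3012  -4668  -6684  -9060  -11796  -14892  -18348
D2: -192  -972  -2688  -5700  -10368  -17052  -26112  -37908  -52800
D1: 20  -172  -1144  -3832  -9532  -19900  -36952  -63064  -100972
f: 13  33  -139  -1283  -5115  -14647  -34547  -71499  -134563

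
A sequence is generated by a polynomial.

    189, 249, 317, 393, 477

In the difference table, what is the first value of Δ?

D1: 60, 68, 76, 84
D2: 8, 8, 8

60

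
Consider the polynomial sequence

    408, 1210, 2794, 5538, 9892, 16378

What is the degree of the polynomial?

D1: 802, 1584, 2744, 4354, 6486
D2: 782, 1160, 1610, 2132
D3: 378, 450, 522
D4: 72, 72
The fourth differences are constant, so the polynomial has degree 4.

4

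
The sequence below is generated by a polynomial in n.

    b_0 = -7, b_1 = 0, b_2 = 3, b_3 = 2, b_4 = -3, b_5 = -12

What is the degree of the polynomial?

2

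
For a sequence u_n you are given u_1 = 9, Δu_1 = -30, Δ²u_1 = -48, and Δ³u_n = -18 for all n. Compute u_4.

-243

Build the table forward from the leading diagonal:
Third differences: -18  -18  -18  -18
Second differences: -48  -66  -84  -102
First differences: -30  -78  -144  -228
u: 9  -21  -99  -243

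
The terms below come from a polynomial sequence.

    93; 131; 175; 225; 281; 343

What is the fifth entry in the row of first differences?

D1: 38, 44, 50, 56, 62
D2: 6, 6, 6, 6

62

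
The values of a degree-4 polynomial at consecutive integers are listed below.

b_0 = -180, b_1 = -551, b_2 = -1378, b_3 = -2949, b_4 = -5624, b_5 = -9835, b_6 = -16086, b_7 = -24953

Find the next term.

D1: -371, -827, -1571, -2675, -4211, -6251, -8867
D2: -456, -744, -1104, -1536, -2040, -2616
D3: -288, -360, -432, -504, -576
D4: -72, -72, -72, -72
The fourth differences are constant (-72).
-576 − 72 = -648;  -2616 − 648 = -3264;  -8867 − 3264 = -12131;  -24953 − 12131 = -37084

-37084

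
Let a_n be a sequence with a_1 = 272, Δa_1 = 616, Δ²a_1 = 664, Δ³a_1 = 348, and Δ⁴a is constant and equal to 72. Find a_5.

8184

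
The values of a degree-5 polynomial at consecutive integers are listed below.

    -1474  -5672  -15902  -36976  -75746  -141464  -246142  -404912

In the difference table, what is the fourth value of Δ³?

First differences: -4198, -10230, -21074, -38770, -65718, -104678, -158770
Second differences: -6032, -10844, -17696, -26948, -38960, -54092
Third differences: -4812, -6852, -9252, -12012, -15132
Fourth differences: -2040, -2400, -2760, -3120
Fifth differences: -360, -360, -360

-12012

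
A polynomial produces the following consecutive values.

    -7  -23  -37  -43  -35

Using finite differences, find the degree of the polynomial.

Δ: -16, -14, -6, 8
Δ²: 2, 8, 14
Δ³: 6, 6
The third differences are constant, so the polynomial has degree 3.

3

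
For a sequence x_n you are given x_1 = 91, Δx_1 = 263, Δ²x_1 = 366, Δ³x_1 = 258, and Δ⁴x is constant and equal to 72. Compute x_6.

8006

Build the table forward from the leading diagonal:
Fourth differences: 72, 72, 72, 72, 72, 72
Third differences: 258, 330, 402, 474, 546, 618
Second differences: 366, 624, 954, 1356, 1830, 2376
First differences: 263, 629, 1253, 2207, 3563, 5393
x: 91, 354, 983, 2236, 4443, 8006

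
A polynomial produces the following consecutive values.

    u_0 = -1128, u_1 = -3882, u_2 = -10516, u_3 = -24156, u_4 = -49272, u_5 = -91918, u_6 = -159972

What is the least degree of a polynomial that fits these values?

First differences: -2754, -6634, -13640, -25116, -42646, -68054
Second differences: -3880, -7006, -11476, -17530, -25408
Third differences: -3126, -4470, -6054, -7878
Fourth differences: -1344, -1584, -1824
Fifth differences: -240, -240
The fifth differences are constant, so the polynomial has degree 5.

5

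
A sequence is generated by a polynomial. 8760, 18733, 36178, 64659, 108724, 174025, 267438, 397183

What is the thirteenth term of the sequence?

1987788

9973, 17445, 28481, 44065, 65301, 93413, 129745
7472, 11036, 15584, 21236, 28112, 36332
3564, 4548, 5652, 6876, 8220
984, 1104, 1224, 1344
120, 120, 120
The fifth differences are constant (120).
1344 + 120 = 1464;  8220 + 1464 = 9684;  36332 + 9684 = 46016;  129745 + 46016 = 175761;  397183 + 175761 = 572944
1464 + 120 = 1584;  9684 + 1584 = 11268;  46016 + 11268 = 57284;  175761 + 57284 = 233045;  572944 + 233045 = 805989
1584 + 120 = 1704;  11268 + 1704 = 12972;  57284 + 12972 = 70256;  233045 + 70256 = 303301;  805989 + 303301 = 1109290
1704 + 120 = 1824;  12972 + 1824 = 14796;  70256 + 14796 = 85052;  303301 + 85052 = 388353;  1109290 + 388353 = 1497643
1824 + 120 = 1944;  14796 + 1944 = 16740;  85052 + 16740 = 101792;  388353 + 101792 = 490145;  1497643 + 490145 = 1987788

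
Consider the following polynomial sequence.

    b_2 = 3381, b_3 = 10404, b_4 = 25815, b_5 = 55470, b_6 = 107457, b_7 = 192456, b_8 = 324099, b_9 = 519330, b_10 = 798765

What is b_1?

Δ: 7023, 15411, 29655, 51987, 84999, 131643, 195231, 279435
Δ²: 8388, 14244, 22332, 33012, 46644, 63588, 84204
Δ³: 5856, 8088, 10680, 13632, 16944, 20616
Δ⁴: 2232, 2592, 2952, 3312, 3672
Δ⁵: 360, 360, 360, 360
The fifth differences are constant at 360.
Work back: 2232 − 360 = 1872;  5856 − 1872 = 3984;  8388 − 3984 = 4404;  7023 − 4404 = 2619;  3381 − 2619 = 762

762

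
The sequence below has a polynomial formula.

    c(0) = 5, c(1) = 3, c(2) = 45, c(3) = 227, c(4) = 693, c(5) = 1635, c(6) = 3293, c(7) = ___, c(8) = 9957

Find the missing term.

5955

Using the first 7 terms:
First differences: -2  42  182  466  942  1658
Second differences: 44  140  284  476  716
Third differences: 96  144  192  240
Fourth differences: 48  48  48
Constant fourth difference = 48.
Extend forward: 240 + 48 = 288;  716 + 288 = 1004;  1658 + 1004 = 2662;  3293 + 2662 = 5955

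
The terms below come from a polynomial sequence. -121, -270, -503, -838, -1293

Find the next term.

-1886

-149, -233, -335, -455
-84, -102, -120
-18, -18
The third differences are constant (-18).
-120 − 18 = -138;  -455 − 138 = -593;  -1293 − 593 = -1886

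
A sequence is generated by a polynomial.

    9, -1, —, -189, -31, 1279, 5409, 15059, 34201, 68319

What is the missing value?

-71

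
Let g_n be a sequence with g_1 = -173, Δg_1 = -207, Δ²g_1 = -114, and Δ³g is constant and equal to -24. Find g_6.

-2588

Build the table forward from the leading diagonal:
Third differences: -24, -24, -24, -24, -24, -24
Second differences: -114, -138, -162, -186, -210, -234
First differences: -207, -321, -459, -621, -807, -1017
g: -173, -380, -701, -1160, -1781, -2588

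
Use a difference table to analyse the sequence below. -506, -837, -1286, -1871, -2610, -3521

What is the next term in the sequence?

First differences: -331, -449, -585, -739, -911
Second differences: -118, -136, -154, -172
Third differences: -18, -18, -18
The third differences are constant (-18).
-172 − 18 = -190;  -911 − 190 = -1101;  -3521 − 1101 = -4622

-4622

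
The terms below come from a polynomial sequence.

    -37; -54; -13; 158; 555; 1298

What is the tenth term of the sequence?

10970

D1: -17, 41, 171, 397, 743
D2: 58, 130, 226, 346
D3: 72, 96, 120
D4: 24, 24
Constant fourth difference = 24, so extend:
120 + 24 = 144;  346 + 144 = 490;  743 + 490 = 1233;  1298 + 1233 = 2531
144 + 24 = 168;  490 + 168 = 658;  1233 + 658 = 1891;  2531 + 1891 = 4422
168 + 24 = 192;  658 + 192 = 850;  1891 + 850 = 2741;  4422 + 2741 = 7163
192 + 24 = 216;  850 + 216 = 1066;  2741 + 1066 = 3807;  7163 + 3807 = 10970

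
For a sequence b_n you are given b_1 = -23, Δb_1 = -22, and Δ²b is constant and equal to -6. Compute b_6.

Build the table forward from the leading diagonal:
D2: -6  -6  -6  -6  -6  -6
D1: -22  -28  -34  -40  -46  -52
b: -23  -45  -73  -107  -147  -193

-193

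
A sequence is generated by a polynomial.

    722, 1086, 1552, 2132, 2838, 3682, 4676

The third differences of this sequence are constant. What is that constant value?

First differences: 364, 466, 580, 706, 844, 994
Second differences: 102, 114, 126, 138, 150
Third differences: 12, 12, 12, 12

12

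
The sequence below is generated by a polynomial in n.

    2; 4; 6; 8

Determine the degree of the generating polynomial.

1

Δ: 2, 2, 2
The first differences are constant, so the polynomial has degree 1.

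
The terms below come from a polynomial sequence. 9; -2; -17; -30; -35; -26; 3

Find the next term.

First differences: -11  -15  -13  -5  9  29
Second differences: -4  2  8  14  20
Third differences: 6  6  6  6
The third differences are constant (6).
20 + 6 = 26;  29 + 26 = 55;  3 + 55 = 58

58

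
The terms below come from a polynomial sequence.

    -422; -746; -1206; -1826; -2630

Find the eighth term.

Δ: -324, -460, -620, -804
Δ²: -136, -160, -184
Δ³: -24, -24
The third differences are constant (-24).
-184 − 24 = -208;  -804 − 208 = -1012;  -2630 − 1012 = -3642
-208 − 24 = -232;  -1012 − 232 = -1244;  -3642 − 1244 = -4886
-232 − 24 = -256;  -1244 − 256 = -1500;  -4886 − 1500 = -6386

-6386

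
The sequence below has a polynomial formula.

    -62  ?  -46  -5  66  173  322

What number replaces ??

Using the last 5 terms:
41, 71, 107, 149
30, 36, 42
6, 6
Constant third difference = 6.
Extend backward: 30 − 6 = 24;  41 − 24 = 17;  -46 − 17 = -63

-63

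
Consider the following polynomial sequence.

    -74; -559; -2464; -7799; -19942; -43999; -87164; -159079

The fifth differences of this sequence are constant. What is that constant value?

First differences: -485, -1905, -5335, -12143, -24057, -43165, -71915
Second differences: -1420, -3430, -6808, -11914, -19108, -28750
Third differences: -2010, -3378, -5106, -7194, -9642
Fourth differences: -1368, -1728, -2088, -2448
Fifth differences: -360, -360, -360

-360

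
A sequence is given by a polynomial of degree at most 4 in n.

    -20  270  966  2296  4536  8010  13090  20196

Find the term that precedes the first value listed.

-84

Δ: 290  696  1330  2240  3474  5080  7106
Δ²: 406  634  910  1234  1606  2026
Δ³: 228  276  324  372  420
Δ⁴: 48  48  48  48
The fourth differences are constant at 48.
Work back: 228 − 48 = 180;  406 − 180 = 226;  290 − 226 = 64;  -20 − 64 = -84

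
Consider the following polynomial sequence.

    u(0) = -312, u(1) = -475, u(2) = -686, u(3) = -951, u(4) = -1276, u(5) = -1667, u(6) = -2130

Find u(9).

-4011

-163  -211  -265  -325  -391  -463
-48  -54  -60  -66  -72
-6  -6  -6  -6
The third differences are constant (-6).
-72 − 6 = -78;  -463 − 78 = -541;  -2130 − 541 = -2671
-78 − 6 = -84;  -541 − 84 = -625;  -2671 − 625 = -3296
-84 − 6 = -90;  -625 − 90 = -715;  -3296 − 715 = -4011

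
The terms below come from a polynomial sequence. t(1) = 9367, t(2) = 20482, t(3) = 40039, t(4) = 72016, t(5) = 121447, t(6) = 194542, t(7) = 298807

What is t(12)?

Δ: 11115  19557  31977  49431  73095  104265
Δ²: 8442  12420  17454  23664  31170
Δ³: 3978  5034  6210  7506
Δ⁴: 1056  1176  1296
Δ⁵: 120  120
The fifth differences are constant (120).
1296 + 120 = 1416;  7506 + 1416 = 8922;  31170 + 8922 = 40092;  104265 + 40092 = 144357;  298807 + 144357 = 443164
1416 + 120 = 1536;  8922 + 1536 = 10458;  40092 + 10458 = 50550;  144357 + 50550 = 194907;  443164 + 194907 = 638071
1536 + 120 = 1656;  10458 + 1656 = 12114;  50550 + 12114 = 62664;  194907 + 62664 = 257571;  638071 + 257571 = 895642
1656 + 120 = 1776;  12114 + 1776 = 13890;  62664 + 13890 = 76554;  257571 + 76554 = 334125;  895642 + 334125 = 1229767
1776 + 120 = 1896;  13890 + 1896 = 15786;  76554 + 15786 = 92340;  334125 + 92340 = 426465;  1229767 + 426465 = 1656232

1656232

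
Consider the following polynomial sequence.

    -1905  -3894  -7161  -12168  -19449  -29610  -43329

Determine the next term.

Δ: -1989, -3267, -5007, -7281, -10161, -13719
Δ²: -1278, -1740, -2274, -2880, -3558
Δ³: -462, -534, -606, -678
Δ⁴: -72, -72, -72
Fourth differences constant at -72.
-678 − 72 = -750;  -3558 − 750 = -4308;  -13719 − 4308 = -18027;  -43329 − 18027 = -61356

-61356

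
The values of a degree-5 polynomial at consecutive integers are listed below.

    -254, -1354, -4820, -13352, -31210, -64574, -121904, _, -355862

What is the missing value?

Using the first 7 terms:
Δ: -1100, -3466, -8532, -17858, -33364, -57330
Δ²: -2366, -5066, -9326, -15506, -23966
Δ³: -2700, -4260, -6180, -8460
Δ⁴: -1560, -1920, -2280
Δ⁵: -360, -360
Constant fifth difference = -360.
Extend forward: -2280 − 360 = -2640;  -8460 − 2640 = -11100;  -23966 − 11100 = -35066;  -57330 − 35066 = -92396;  -121904 − 92396 = -214300

-214300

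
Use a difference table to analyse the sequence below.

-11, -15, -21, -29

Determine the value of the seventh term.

-65

Δ: -4, -6, -8
Δ²: -2, -2
Constant second difference = -2, so extend:
-8 − 2 = -10;  -29 − 10 = -39
-10 − 2 = -12;  -39 − 12 = -51
-12 − 2 = -14;  -51 − 14 = -65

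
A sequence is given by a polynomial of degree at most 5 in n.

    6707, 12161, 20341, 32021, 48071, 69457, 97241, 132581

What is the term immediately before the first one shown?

Δ: 5454  8180  11680  16050  21386  27784  35340
Δ²: 2726  3500  4370  5336  6398  7556
Δ³: 774  870  966  1062  1158
Δ⁴: 96  96  96  96
The fourth differences are constant at 96.
Work back: 774 − 96 = 678;  2726 − 678 = 2048;  5454 − 2048 = 3406;  6707 − 3406 = 3301

3301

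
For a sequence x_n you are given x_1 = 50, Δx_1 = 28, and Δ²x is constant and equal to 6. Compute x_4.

152

Build the table forward from the leading diagonal:
D2: 6, 6, 6, 6
D1: 28, 34, 40, 46
x: 50, 78, 112, 152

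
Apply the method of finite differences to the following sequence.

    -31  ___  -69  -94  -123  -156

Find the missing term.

-48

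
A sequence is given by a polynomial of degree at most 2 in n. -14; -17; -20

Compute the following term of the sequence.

-23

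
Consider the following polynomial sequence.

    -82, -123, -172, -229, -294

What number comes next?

Δ: -41, -49, -57, -65
Δ²: -8, -8, -8
The second differences are constant (-8).
-65 − 8 = -73;  -294 − 73 = -367

-367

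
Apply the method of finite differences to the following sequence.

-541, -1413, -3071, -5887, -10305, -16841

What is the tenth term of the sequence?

-77005

-872 , -1658 , -2816 , -4418 , -6536
-786 , -1158 , -1602 , -2118
-372 , -444 , -516
-72 , -72
Constant fourth difference = -72, so extend:
-516 − 72 = -588;  -2118 − 588 = -2706;  -6536 − 2706 = -9242;  -16841 − 9242 = -26083
-588 − 72 = -660;  -2706 − 660 = -3366;  -9242 − 3366 = -12608;  -26083 − 12608 = -38691
-660 − 72 = -732;  -3366 − 732 = -4098;  -12608 − 4098 = -16706;  -38691 − 16706 = -55397
-732 − 72 = -804;  -4098 − 804 = -4902;  -16706 − 4902 = -21608;  -55397 − 21608 = -77005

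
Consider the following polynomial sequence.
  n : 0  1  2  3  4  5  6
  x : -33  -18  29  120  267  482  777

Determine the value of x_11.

3872

Δ: 15, 47, 91, 147, 215, 295
Δ²: 32, 44, 56, 68, 80
Δ³: 12, 12, 12, 12
The third differences are constant (12).
80 + 12 = 92;  295 + 92 = 387;  777 + 387 = 1164
92 + 12 = 104;  387 + 104 = 491;  1164 + 491 = 1655
104 + 12 = 116;  491 + 116 = 607;  1655 + 607 = 2262
116 + 12 = 128;  607 + 128 = 735;  2262 + 735 = 2997
128 + 12 = 140;  735 + 140 = 875;  2997 + 875 = 3872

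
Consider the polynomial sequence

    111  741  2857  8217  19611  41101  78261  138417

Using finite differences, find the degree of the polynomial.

630, 2116, 5360, 11394, 21490, 37160, 60156
1486, 3244, 6034, 10096, 15670, 22996
1758, 2790, 4062, 5574, 7326
1032, 1272, 1512, 1752
240, 240, 240
The fifth differences are constant, so the polynomial has degree 5.

5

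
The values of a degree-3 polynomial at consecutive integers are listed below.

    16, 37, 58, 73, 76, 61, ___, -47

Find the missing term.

22

Using the first 6 terms:
D1: 21  21  15  3  -15
D2: 0  -6  -12  -18
D3: -6  -6  -6
Constant third difference = -6.
Extend forward: -18 − 6 = -24;  -15 − 24 = -39;  61 − 39 = 22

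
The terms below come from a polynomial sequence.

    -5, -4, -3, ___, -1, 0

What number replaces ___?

-2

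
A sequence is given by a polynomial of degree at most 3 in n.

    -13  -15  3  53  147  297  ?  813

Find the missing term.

Using the first 6 terms:
D1: -2  18  50  94  150
D2: 20  32  44  56
D3: 12  12  12
Constant third difference = 12.
Extend forward: 56 + 12 = 68;  150 + 68 = 218;  297 + 218 = 515

515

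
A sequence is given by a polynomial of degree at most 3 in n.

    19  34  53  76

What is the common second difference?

First differences: 15, 19, 23
Second differences: 4, 4

4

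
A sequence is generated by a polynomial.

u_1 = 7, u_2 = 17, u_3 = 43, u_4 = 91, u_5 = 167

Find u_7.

Δ: 10  26  48  76
Δ²: 16  22  28
Δ³: 6  6
Constant third difference = 6, so extend:
28 + 6 = 34;  76 + 34 = 110;  167 + 110 = 277
34 + 6 = 40;  110 + 40 = 150;  277 + 150 = 427

427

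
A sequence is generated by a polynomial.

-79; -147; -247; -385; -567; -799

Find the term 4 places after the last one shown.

-2347

D1: -68 , -100 , -138 , -182 , -232
D2: -32 , -38 , -44 , -50
D3: -6 , -6 , -6
The third differences are constant (-6).
-50 − 6 = -56;  -232 − 56 = -288;  -799 − 288 = -1087
-56 − 6 = -62;  -288 − 62 = -350;  -1087 − 350 = -1437
-62 − 6 = -68;  -350 − 68 = -418;  -1437 − 418 = -1855
-68 − 6 = -74;  -418 − 74 = -492;  -1855 − 492 = -2347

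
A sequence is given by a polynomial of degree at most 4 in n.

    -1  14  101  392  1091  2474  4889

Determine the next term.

8756

First differences: 15, 87, 291, 699, 1383, 2415
Second differences: 72, 204, 408, 684, 1032
Third differences: 132, 204, 276, 348
Fourth differences: 72, 72, 72
Fourth differences constant at 72.
348 + 72 = 420;  1032 + 420 = 1452;  2415 + 1452 = 3867;  4889 + 3867 = 8756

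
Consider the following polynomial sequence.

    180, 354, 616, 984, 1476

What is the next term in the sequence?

2110

174, 262, 368, 492
88, 106, 124
18, 18
Third differences constant at 18.
124 + 18 = 142;  492 + 142 = 634;  1476 + 634 = 2110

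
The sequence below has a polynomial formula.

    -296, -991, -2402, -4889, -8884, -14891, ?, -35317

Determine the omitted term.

-23486

Using the first 6 terms:
Δ: -695, -1411, -2487, -3995, -6007
Δ²: -716, -1076, -1508, -2012
Δ³: -360, -432, -504
Δ⁴: -72, -72
Constant fourth difference = -72.
Extend forward: -504 − 72 = -576;  -2012 − 576 = -2588;  -6007 − 2588 = -8595;  -14891 − 8595 = -23486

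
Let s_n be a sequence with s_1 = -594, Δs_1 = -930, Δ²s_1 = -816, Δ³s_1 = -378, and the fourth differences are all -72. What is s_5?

-10794

Build the table forward from the leading diagonal:
Fourth differences: -72, -72, -72, -72, -72
Third differences: -378, -450, -522, -594, -666
Second differences: -816, -1194, -1644, -2166, -2760
First differences: -930, -1746, -2940, -4584, -6750
s: -594, -1524, -3270, -6210, -10794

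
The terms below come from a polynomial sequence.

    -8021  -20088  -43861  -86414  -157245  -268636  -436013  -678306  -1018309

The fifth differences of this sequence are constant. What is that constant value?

-360

Δ: -12067, -23773, -42553, -70831, -111391, -167377, -242293, -340003
Δ²: -11706, -18780, -28278, -40560, -55986, -74916, -97710
Δ³: -7074, -9498, -12282, -15426, -18930, -22794
Δ⁴: -2424, -2784, -3144, -3504, -3864
Δ⁵: -360, -360, -360, -360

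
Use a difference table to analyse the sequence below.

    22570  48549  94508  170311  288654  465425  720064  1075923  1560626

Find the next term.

2206429

First differences: 25979 , 45959 , 75803 , 118343 , 176771 , 254639 , 355859 , 484703
Second differences: 19980 , 29844 , 42540 , 58428 , 77868 , 101220 , 128844
Third differences: 9864 , 12696 , 15888 , 19440 , 23352 , 27624
Fourth differences: 2832 , 3192 , 3552 , 3912 , 4272
Fifth differences: 360 , 360 , 360 , 360
The fifth differences are constant (360).
4272 + 360 = 4632;  27624 + 4632 = 32256;  128844 + 32256 = 161100;  484703 + 161100 = 645803;  1560626 + 645803 = 2206429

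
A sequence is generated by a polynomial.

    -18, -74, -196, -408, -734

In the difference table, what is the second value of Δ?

-122

First differences: -56, -122, -212, -326
Second differences: -66, -90, -114
Third differences: -24, -24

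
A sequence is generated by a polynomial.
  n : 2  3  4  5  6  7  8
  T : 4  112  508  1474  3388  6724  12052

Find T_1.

108, 396, 966, 1914, 3336, 5328
288, 570, 948, 1422, 1992
282, 378, 474, 570
96, 96, 96
The fourth differences are constant at 96.
Work back: 282 − 96 = 186;  288 − 186 = 102;  108 − 102 = 6;  4 − 6 = -2

-2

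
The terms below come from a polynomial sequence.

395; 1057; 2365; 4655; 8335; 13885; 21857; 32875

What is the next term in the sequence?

47635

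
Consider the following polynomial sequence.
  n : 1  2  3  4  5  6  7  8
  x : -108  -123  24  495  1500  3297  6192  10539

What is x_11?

-15  147  471  1005  1797  2895  4347
162  324  534  792  1098  1452
162  210  258  306  354
48  48  48  48
Constant fourth difference = 48, so extend:
354 + 48 = 402;  1452 + 402 = 1854;  4347 + 1854 = 6201;  10539 + 6201 = 16740
402 + 48 = 450;  1854 + 450 = 2304;  6201 + 2304 = 8505;  16740 + 8505 = 25245
450 + 48 = 498;  2304 + 498 = 2802;  8505 + 2802 = 11307;  25245 + 11307 = 36552

36552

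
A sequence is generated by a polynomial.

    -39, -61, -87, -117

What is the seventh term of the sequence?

D1: -22  -26  -30
D2: -4  -4
The second differences are constant (-4).
-30 − 4 = -34;  -117 − 34 = -151
-34 − 4 = -38;  -151 − 38 = -189
-38 − 4 = -42;  -189 − 42 = -231

-231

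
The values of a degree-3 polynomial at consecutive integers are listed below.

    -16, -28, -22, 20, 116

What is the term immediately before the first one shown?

-4

First differences: -12, 6, 42, 96
Second differences: 18, 36, 54
Third differences: 18, 18
The third differences are constant at 18.
Work back: 18 − 18 = 0;  -12 + 0 = -12;  -16 + 12 = -4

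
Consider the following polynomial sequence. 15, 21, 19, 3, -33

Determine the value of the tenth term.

Δ: 6, -2, -16, -36
Δ²: -8, -14, -20
Δ³: -6, -6
Third differences constant at -6.
-20 − 6 = -26;  -36 − 26 = -62;  -33 − 62 = -95
-26 − 6 = -32;  -62 − 32 = -94;  -95 − 94 = -189
-32 − 6 = -38;  -94 − 38 = -132;  -189 − 132 = -321
-38 − 6 = -44;  -132 − 44 = -176;  -321 − 176 = -497
-44 − 6 = -50;  -176 − 50 = -226;  -497 − 226 = -723

-723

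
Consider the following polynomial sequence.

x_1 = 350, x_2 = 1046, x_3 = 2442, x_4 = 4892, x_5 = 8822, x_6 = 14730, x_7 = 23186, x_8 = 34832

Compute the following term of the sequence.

Δ: 696, 1396, 2450, 3930, 5908, 8456, 11646
Δ²: 700, 1054, 1480, 1978, 2548, 3190
Δ³: 354, 426, 498, 570, 642
Δ⁴: 72, 72, 72, 72
Fourth differences constant at 72.
642 + 72 = 714;  3190 + 714 = 3904;  11646 + 3904 = 15550;  34832 + 15550 = 50382

50382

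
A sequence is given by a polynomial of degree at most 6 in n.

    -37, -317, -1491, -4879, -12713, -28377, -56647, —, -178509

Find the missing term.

-103931

Using the first 7 terms:
First differences: -280, -1174, -3388, -7834, -15664, -28270
Second differences: -894, -2214, -4446, -7830, -12606
Third differences: -1320, -2232, -3384, -4776
Fourth differences: -912, -1152, -1392
Fifth differences: -240, -240
Constant fifth difference = -240.
Extend forward: -1392 − 240 = -1632;  -4776 − 1632 = -6408;  -12606 − 6408 = -19014;  -28270 − 19014 = -47284;  -56647 − 47284 = -103931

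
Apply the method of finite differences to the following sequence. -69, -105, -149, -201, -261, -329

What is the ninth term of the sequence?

First differences: -36 , -44 , -52 , -60 , -68
Second differences: -8 , -8 , -8 , -8
Second differences constant at -8.
-68 − 8 = -76;  -329 − 76 = -405
-76 − 8 = -84;  -405 − 84 = -489
-84 − 8 = -92;  -489 − 92 = -581

-581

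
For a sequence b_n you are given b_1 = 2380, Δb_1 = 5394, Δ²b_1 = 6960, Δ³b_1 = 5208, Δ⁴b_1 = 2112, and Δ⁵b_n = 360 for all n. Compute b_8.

450058

Build the table forward from the leading diagonal:
D5: 360  360  360  360  360  360  360  360
D4: 2112  2472  2832  3192  3552  3912  4272  4632
D3: 5208  7320  9792  12624  15816  19368  23280  27552
D2: 6960  12168  19488  29280  41904  57720  77088  100368
D1: 5394  12354  24522  44010  73290  115194  172914  250002
b: 2380  7774  20128  44650  88660  161950  277144  450058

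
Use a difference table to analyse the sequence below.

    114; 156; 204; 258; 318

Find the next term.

42, 48, 54, 60
6, 6, 6
Second differences constant at 6.
60 + 6 = 66;  318 + 66 = 384

384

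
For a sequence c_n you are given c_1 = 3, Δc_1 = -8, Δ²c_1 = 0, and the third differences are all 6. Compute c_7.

75

Build the table forward from the leading diagonal:
Third differences: 6, 6, 6, 6, 6, 6, 6
Second differences: 0, 6, 12, 18, 24, 30, 36
First differences: -8, -8, -2, 10, 28, 52, 82
c: 3, -5, -13, -15, -5, 23, 75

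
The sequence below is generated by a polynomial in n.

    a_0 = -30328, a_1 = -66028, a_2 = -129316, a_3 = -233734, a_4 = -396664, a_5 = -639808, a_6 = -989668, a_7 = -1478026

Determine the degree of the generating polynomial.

D1: -35700, -63288, -104418, -162930, -243144, -349860, -488358
D2: -27588, -41130, -58512, -80214, -106716, -138498
D3: -13542, -17382, -21702, -26502, -31782
D4: -3840, -4320, -4800, -5280
D5: -480, -480, -480
The fifth differences are constant, so the polynomial has degree 5.

5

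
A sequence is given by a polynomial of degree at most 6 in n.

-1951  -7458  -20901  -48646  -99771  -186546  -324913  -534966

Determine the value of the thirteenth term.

First differences: -5507, -13443, -27745, -51125, -86775, -138367, -210053
Second differences: -7936, -14302, -23380, -35650, -51592, -71686
Third differences: -6366, -9078, -12270, -15942, -20094
Fourth differences: -2712, -3192, -3672, -4152
Fifth differences: -480, -480, -480
Constant fifth difference = -480, so extend:
-4152 − 480 = -4632;  -20094 − 4632 = -24726;  -71686 − 24726 = -96412;  -210053 − 96412 = -306465;  -534966 − 306465 = -841431
-4632 − 480 = -5112;  -24726 − 5112 = -29838;  -96412 − 29838 = -126250;  -306465 − 126250 = -432715;  -841431 − 432715 = -1274146
-5112 − 480 = -5592;  -29838 − 5592 = -35430;  -126250 − 35430 = -161680;  -432715 − 161680 = -594395;  -1274146 − 594395 = -1868541
-5592 − 480 = -6072;  -35430 − 6072 = -41502;  -161680 − 41502 = -203182;  -594395 − 203182 = -797577;  -1868541 − 797577 = -2666118
-6072 − 480 = -6552;  -41502 − 6552 = -48054;  -203182 − 48054 = -251236;  -797577 − 251236 = -1048813;  -2666118 − 1048813 = -3714931

-3714931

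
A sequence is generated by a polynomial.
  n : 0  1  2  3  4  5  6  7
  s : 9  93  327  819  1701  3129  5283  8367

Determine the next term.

12609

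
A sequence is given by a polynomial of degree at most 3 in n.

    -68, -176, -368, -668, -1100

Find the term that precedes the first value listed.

Δ: -108, -192, -300, -432
Δ²: -84, -108, -132
Δ³: -24, -24
The third differences are constant at -24.
Work back: -84 + 24 = -60;  -108 + 60 = -48;  -68 + 48 = -20

-20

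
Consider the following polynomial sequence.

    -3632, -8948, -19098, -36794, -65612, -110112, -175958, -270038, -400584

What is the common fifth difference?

-120

Δ: -5316, -10150, -17696, -28818, -44500, -65846, -94080, -130546
Δ²: -4834, -7546, -11122, -15682, -21346, -28234, -36466
Δ³: -2712, -3576, -4560, -5664, -6888, -8232
Δ⁴: -864, -984, -1104, -1224, -1344
Δ⁵: -120, -120, -120, -120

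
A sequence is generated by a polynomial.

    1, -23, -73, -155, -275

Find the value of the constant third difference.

-6

Δ: -24, -50, -82, -120
Δ²: -26, -32, -38
Δ³: -6, -6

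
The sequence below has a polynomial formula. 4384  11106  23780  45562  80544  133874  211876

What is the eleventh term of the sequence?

944964

First differences: 6722 , 12674 , 21782 , 34982 , 53330 , 78002
Second differences: 5952 , 9108 , 13200 , 18348 , 24672
Third differences: 3156 , 4092 , 5148 , 6324
Fourth differences: 936 , 1056 , 1176
Fifth differences: 120 , 120
Fifth differences constant at 120.
1176 + 120 = 1296;  6324 + 1296 = 7620;  24672 + 7620 = 32292;  78002 + 32292 = 110294;  211876 + 110294 = 322170
1296 + 120 = 1416;  7620 + 1416 = 9036;  32292 + 9036 = 41328;  110294 + 41328 = 151622;  322170 + 151622 = 473792
1416 + 120 = 1536;  9036 + 1536 = 10572;  41328 + 10572 = 51900;  151622 + 51900 = 203522;  473792 + 203522 = 677314
1536 + 120 = 1656;  10572 + 1656 = 12228;  51900 + 12228 = 64128;  203522 + 64128 = 267650;  677314 + 267650 = 944964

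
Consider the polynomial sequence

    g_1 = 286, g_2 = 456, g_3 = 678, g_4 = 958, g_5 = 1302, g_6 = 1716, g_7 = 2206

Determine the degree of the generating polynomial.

First differences: 170, 222, 280, 344, 414, 490
Second differences: 52, 58, 64, 70, 76
Third differences: 6, 6, 6, 6
The third differences are constant, so the polynomial has degree 3.

3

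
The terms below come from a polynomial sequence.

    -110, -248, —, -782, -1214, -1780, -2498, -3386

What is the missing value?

Using the last 5 terms:
D1: -432, -566, -718, -888
D2: -134, -152, -170
D3: -18, -18
Constant third difference = -18.
Extend backward: -134 + 18 = -116;  -432 + 116 = -316;  -782 + 316 = -466

-466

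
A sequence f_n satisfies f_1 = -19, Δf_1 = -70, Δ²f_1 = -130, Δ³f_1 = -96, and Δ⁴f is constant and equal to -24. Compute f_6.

-2749

Build the table forward from the leading diagonal:
D4: -24  -24  -24  -24  -24  -24
D3: -96  -120  -144  -168  -192  -216
D2: -130  -226  -346  -490  -658  -850
D1: -70  -200  -426  -772  -1262  -1920
f: -19  -89  -289  -715  -1487  -2749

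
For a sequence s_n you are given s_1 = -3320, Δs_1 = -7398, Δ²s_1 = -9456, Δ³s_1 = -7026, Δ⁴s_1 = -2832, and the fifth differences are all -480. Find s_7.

-375428

Build the table forward from the leading diagonal:
D5: -480, -480, -480, -480, -480, -480, -480
D4: -2832, -3312, -3792, -4272, -4752, -5232, -5712
D3: -7026, -9858, -13170, -16962, -21234, -25986, -31218
D2: -9456, -16482, -26340, -39510, -56472, -77706, -103692
D1: -7398, -16854, -33336, -59676, -99186, -155658, -233364
s: -3320, -10718, -27572, -60908, -120584, -219770, -375428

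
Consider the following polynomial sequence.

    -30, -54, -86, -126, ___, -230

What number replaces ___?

Using the first 4 terms:
D1: -24, -32, -40
D2: -8, -8
Constant second difference = -8.
Extend forward: -40 − 8 = -48;  -126 − 48 = -174

-174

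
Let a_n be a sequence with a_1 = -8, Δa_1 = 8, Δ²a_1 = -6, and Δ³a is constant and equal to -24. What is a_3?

Build the table forward from the leading diagonal:
Δ³: -24  -24  -24
Δ²: -6  -30  -54
Δ: 8  2  -28
a: -8  0  2

2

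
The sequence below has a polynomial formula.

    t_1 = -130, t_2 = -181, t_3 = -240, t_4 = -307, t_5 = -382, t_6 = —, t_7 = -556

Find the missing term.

Using the first 5 terms:
Δ: -51, -59, -67, -75
Δ²: -8, -8, -8
Constant second difference = -8.
Extend forward: -75 − 8 = -83;  -382 − 83 = -465

-465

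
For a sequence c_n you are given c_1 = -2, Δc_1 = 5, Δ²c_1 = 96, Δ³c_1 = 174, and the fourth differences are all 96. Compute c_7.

6388

Build the table forward from the leading diagonal:
Fourth differences: 96, 96, 96, 96, 96, 96, 96
Third differences: 174, 270, 366, 462, 558, 654, 750
Second differences: 96, 270, 540, 906, 1368, 1926, 2580
First differences: 5, 101, 371, 911, 1817, 3185, 5111
c: -2, 3, 104, 475, 1386, 3203, 6388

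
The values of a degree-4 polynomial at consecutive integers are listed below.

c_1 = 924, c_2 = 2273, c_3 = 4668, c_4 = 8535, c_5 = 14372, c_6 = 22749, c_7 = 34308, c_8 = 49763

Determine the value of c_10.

95577

D1: 1349, 2395, 3867, 5837, 8377, 11559, 15455
D2: 1046, 1472, 1970, 2540, 3182, 3896
D3: 426, 498, 570, 642, 714
D4: 72, 72, 72, 72
Constant fourth difference = 72, so extend:
714 + 72 = 786;  3896 + 786 = 4682;  15455 + 4682 = 20137;  49763 + 20137 = 69900
786 + 72 = 858;  4682 + 858 = 5540;  20137 + 5540 = 25677;  69900 + 25677 = 95577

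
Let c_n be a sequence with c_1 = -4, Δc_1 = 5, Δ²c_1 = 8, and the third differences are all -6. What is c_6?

41

Build the table forward from the leading diagonal:
Δ³: -6, -6, -6, -6, -6, -6
Δ²: 8, 2, -4, -10, -16, -22
Δ: 5, 13, 15, 11, 1, -15
c: -4, 1, 14, 29, 40, 41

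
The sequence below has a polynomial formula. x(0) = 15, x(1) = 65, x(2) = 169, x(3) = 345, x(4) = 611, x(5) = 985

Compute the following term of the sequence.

1485

D1: 50, 104, 176, 266, 374
D2: 54, 72, 90, 108
D3: 18, 18, 18
Constant third difference = 18, so extend:
108 + 18 = 126;  374 + 126 = 500;  985 + 500 = 1485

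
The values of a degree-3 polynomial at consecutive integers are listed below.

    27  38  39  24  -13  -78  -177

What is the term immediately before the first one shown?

First differences: 11  1  -15  -37  -65  -99
Second differences: -10  -16  -22  -28  -34
Third differences: -6  -6  -6  -6
The third differences are constant at -6.
Work back: -10 + 6 = -4;  11 + 4 = 15;  27 − 15 = 12

12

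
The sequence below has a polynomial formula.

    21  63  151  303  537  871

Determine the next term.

1323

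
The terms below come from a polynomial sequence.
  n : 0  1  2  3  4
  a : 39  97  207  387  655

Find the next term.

First differences: 58  110  180  268
Second differences: 52  70  88
Third differences: 18  18
The third differences are constant (18).
88 + 18 = 106;  268 + 106 = 374;  655 + 374 = 1029

1029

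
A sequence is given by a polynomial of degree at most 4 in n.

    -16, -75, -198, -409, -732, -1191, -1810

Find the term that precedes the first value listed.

Δ: -59  -123  -211  -323  -459  -619
Δ²: -64  -88  -112  -136  -160
Δ³: -24  -24  -24  -24
The third differences are constant at -24.
Work back: -64 + 24 = -40;  -59 + 40 = -19;  -16 + 19 = 3

3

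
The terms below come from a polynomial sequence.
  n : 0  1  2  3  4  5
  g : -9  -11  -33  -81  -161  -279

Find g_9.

First differences: -2  -22  -48  -80  -118
Second differences: -20  -26  -32  -38
Third differences: -6  -6  -6
Constant third difference = -6, so extend:
-38 − 6 = -44;  -118 − 44 = -162;  -279 − 162 = -441
-44 − 6 = -50;  -162 − 50 = -212;  -441 − 212 = -653
-50 − 6 = -56;  -212 − 56 = -268;  -653 − 268 = -921
-56 − 6 = -62;  -268 − 62 = -330;  -921 − 330 = -1251

-1251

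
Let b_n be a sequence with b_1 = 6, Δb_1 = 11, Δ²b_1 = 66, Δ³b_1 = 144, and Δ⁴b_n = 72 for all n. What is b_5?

1094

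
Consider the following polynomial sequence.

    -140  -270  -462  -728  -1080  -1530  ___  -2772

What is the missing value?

-2090

Using the first 6 terms:
First differences: -130, -192, -266, -352, -450
Second differences: -62, -74, -86, -98
Third differences: -12, -12, -12
Constant third difference = -12.
Extend forward: -98 − 12 = -110;  -450 − 110 = -560;  -1530 − 560 = -2090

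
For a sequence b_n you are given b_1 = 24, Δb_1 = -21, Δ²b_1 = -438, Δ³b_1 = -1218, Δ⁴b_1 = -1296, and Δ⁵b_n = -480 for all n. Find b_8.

Build the table forward from the leading diagonal:
D5: -480, -480, -480, -480, -480, -480, -480, -480
D4: -1296, -1776, -2256, -2736, -3216, -3696, -4176, -4656
D3: -1218, -2514, -4290, -6546, -9282, -12498, -16194, -20370
D2: -438, -1656, -4170, -8460, -15006, -24288, -36786, -52980
D1: -21, -459, -2115, -6285, -14745, -29751, -54039, -90825
b: 24, 3, -456, -2571, -8856, -23601, -53352, -107391

-107391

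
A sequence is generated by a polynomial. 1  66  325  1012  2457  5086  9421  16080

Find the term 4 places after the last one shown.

First differences: 65, 259, 687, 1445, 2629, 4335, 6659
Second differences: 194, 428, 758, 1184, 1706, 2324
Third differences: 234, 330, 426, 522, 618
Fourth differences: 96, 96, 96, 96
Constant fourth difference = 96, so extend:
618 + 96 = 714;  2324 + 714 = 3038;  6659 + 3038 = 9697;  16080 + 9697 = 25777
714 + 96 = 810;  3038 + 810 = 3848;  9697 + 3848 = 13545;  25777 + 13545 = 39322
810 + 96 = 906;  3848 + 906 = 4754;  13545 + 4754 = 18299;  39322 + 18299 = 57621
906 + 96 = 1002;  4754 + 1002 = 5756;  18299 + 5756 = 24055;  57621 + 24055 = 81676

81676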